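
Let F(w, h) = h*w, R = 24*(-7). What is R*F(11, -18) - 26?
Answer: 33238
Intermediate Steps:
R = -168
R*F(11, -18) - 26 = -(-3024)*11 - 26 = -168*(-198) - 26 = 33264 - 26 = 33238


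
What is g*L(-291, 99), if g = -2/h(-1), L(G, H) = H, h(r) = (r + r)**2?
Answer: -99/2 ≈ -49.500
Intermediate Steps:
h(r) = 4*r**2 (h(r) = (2*r)**2 = 4*r**2)
g = -1/2 (g = -2/(4*(-1)**2) = -2/(4*1) = -2/4 = -2*1/4 = -1/2 ≈ -0.50000)
g*L(-291, 99) = -1/2*99 = -99/2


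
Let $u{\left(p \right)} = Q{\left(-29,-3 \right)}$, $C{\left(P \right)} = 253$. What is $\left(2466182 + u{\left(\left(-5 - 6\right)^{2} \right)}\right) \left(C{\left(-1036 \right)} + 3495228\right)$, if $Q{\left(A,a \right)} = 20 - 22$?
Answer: $8620485332580$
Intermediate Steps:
$Q{\left(A,a \right)} = -2$
$u{\left(p \right)} = -2$
$\left(2466182 + u{\left(\left(-5 - 6\right)^{2} \right)}\right) \left(C{\left(-1036 \right)} + 3495228\right) = \left(2466182 - 2\right) \left(253 + 3495228\right) = 2466180 \cdot 3495481 = 8620485332580$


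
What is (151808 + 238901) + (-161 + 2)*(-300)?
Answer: 438409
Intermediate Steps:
(151808 + 238901) + (-161 + 2)*(-300) = 390709 - 159*(-300) = 390709 + 47700 = 438409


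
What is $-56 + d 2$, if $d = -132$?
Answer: $-320$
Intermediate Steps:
$-56 + d 2 = -56 - 264 = -320$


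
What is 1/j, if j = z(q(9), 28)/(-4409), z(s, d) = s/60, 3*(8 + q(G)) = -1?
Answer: 158724/5 ≈ 31745.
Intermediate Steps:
q(G) = -25/3 (q(G) = -8 + (⅓)*(-1) = -8 - ⅓ = -25/3)
z(s, d) = s/60 (z(s, d) = s*(1/60) = s/60)
j = 5/158724 (j = ((1/60)*(-25/3))/(-4409) = -5/36*(-1/4409) = 5/158724 ≈ 3.1501e-5)
1/j = 1/(5/158724) = 158724/5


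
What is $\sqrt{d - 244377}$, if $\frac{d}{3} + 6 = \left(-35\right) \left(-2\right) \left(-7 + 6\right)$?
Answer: $i \sqrt{244605} \approx 494.58 i$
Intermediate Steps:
$d = -228$ ($d = -18 + 3 \left(-35\right) \left(-2\right) \left(-7 + 6\right) = -18 + 3 \cdot 70 \left(-1\right) = -18 + 3 \left(-70\right) = -18 - 210 = -228$)
$\sqrt{d - 244377} = \sqrt{-228 - 244377} = \sqrt{-244605} = i \sqrt{244605}$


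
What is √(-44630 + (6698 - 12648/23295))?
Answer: 2*I*√571787802985/7765 ≈ 194.76*I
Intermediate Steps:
√(-44630 + (6698 - 12648/23295)) = √(-44630 + (6698 - 1*4216/7765)) = √(-44630 + (6698 - 4216/7765)) = √(-44630 + 52005754/7765) = √(-294546196/7765) = 2*I*√571787802985/7765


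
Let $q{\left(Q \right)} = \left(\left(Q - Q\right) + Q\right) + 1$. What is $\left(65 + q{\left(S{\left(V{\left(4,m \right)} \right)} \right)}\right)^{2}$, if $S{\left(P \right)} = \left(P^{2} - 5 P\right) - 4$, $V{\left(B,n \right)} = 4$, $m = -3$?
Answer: $3364$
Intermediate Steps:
$S{\left(P \right)} = -4 + P^{2} - 5 P$
$q{\left(Q \right)} = 1 + Q$ ($q{\left(Q \right)} = \left(0 + Q\right) + 1 = Q + 1 = 1 + Q$)
$\left(65 + q{\left(S{\left(V{\left(4,m \right)} \right)} \right)}\right)^{2} = \left(65 + \left(1 - \left(24 - 16\right)\right)\right)^{2} = \left(65 + \left(1 - 8\right)\right)^{2} = \left(65 - 7\right)^{2} = 58^{2} = 3364$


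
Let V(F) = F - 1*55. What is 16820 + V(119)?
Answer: 16884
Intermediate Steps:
V(F) = -55 + F (V(F) = F - 55 = -55 + F)
16820 + V(119) = 16820 + (-55 + 119) = 16820 + 64 = 16884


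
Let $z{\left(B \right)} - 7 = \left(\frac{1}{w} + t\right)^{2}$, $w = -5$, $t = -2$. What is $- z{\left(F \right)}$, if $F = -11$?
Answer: $- \frac{296}{25} \approx -11.84$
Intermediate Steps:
$z{\left(B \right)} = \frac{296}{25}$ ($z{\left(B \right)} = 7 + \left(\frac{1}{-5} - 2\right)^{2} = 7 + \left(- \frac{1}{5} - 2\right)^{2} = 7 + \left(- \frac{11}{5}\right)^{2} = 7 + \frac{121}{25} = \frac{296}{25}$)
$- z{\left(F \right)} = \left(-1\right) \frac{296}{25} = - \frac{296}{25}$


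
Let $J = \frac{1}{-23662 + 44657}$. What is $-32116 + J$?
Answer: $- \frac{674275419}{20995} \approx -32116.0$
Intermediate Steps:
$J = \frac{1}{20995} \approx 4.763 \cdot 10^{-5}$
$-32116 + J = -32116 + \frac{1}{20995} = - \frac{674275419}{20995}$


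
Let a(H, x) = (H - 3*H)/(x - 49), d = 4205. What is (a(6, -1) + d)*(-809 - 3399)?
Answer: -442391248/25 ≈ -1.7696e+7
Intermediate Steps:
a(H, x) = -2*H/(-49 + x) (a(H, x) = (-2*H)/(-49 + x) = -2*H/(-49 + x))
(a(6, -1) + d)*(-809 - 3399) = (-2*6/(-49 - 1) + 4205)*(-809 - 3399) = (-2*6/(-50) + 4205)*(-4208) = (-2*6*(-1/50) + 4205)*(-4208) = (6/25 + 4205)*(-4208) = (105131/25)*(-4208) = -442391248/25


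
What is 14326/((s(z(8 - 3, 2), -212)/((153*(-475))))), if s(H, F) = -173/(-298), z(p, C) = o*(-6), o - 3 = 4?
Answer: -310260330900/173 ≈ -1.7934e+9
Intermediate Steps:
o = 7 (o = 3 + 4 = 7)
z(p, C) = -42 (z(p, C) = 7*(-6) = -42)
s(H, F) = 173/298 (s(H, F) = -173*(-1/298) = 173/298)
14326/((s(z(8 - 3, 2), -212)/((153*(-475))))) = 14326/((173/(298*((153*(-475)))))) = 14326/(((173/298)/(-72675))) = 14326/(((173/298)*(-1/72675))) = 14326/(-173/21657150) = 14326*(-21657150/173) = -310260330900/173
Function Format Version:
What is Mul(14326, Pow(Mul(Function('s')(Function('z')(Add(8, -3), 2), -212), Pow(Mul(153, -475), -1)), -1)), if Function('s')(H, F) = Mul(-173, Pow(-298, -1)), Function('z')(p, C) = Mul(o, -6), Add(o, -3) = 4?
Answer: Rational(-310260330900, 173) ≈ -1.7934e+9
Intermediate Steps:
o = 7 (o = Add(3, 4) = 7)
Function('z')(p, C) = -42 (Function('z')(p, C) = Mul(7, -6) = -42)
Function('s')(H, F) = Rational(173, 298) (Function('s')(H, F) = Mul(-173, Rational(-1, 298)) = Rational(173, 298))
Mul(14326, Pow(Mul(Function('s')(Function('z')(Add(8, -3), 2), -212), Pow(Mul(153, -475), -1)), -1)) = Mul(14326, Pow(Mul(Rational(173, 298), Pow(Mul(153, -475), -1)), -1)) = Mul(14326, Pow(Mul(Rational(173, 298), Pow(-72675, -1)), -1)) = Mul(14326, Pow(Mul(Rational(173, 298), Rational(-1, 72675)), -1)) = Mul(14326, Pow(Rational(-173, 21657150), -1)) = Mul(14326, Rational(-21657150, 173)) = Rational(-310260330900, 173)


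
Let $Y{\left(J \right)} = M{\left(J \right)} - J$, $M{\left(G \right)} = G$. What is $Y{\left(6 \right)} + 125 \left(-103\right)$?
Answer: $-12875$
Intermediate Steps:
$Y{\left(J \right)} = 0$ ($Y{\left(J \right)} = J - J = 0$)
$Y{\left(6 \right)} + 125 \left(-103\right) = 0 + 125 \left(-103\right) = 0 - 12875 = -12875$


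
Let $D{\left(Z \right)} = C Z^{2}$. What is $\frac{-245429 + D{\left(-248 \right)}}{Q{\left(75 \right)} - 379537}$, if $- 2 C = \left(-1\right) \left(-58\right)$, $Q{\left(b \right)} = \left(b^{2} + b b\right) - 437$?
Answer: $\frac{2029045}{368724} \approx 5.5029$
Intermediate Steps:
$Q{\left(b \right)} = -437 + 2 b^{2}$ ($Q{\left(b \right)} = \left(b^{2} + b^{2}\right) - 437 = 2 b^{2} - 437 = -437 + 2 b^{2}$)
$C = -29$ ($C = - \frac{\left(-1\right) \left(-58\right)}{2} = \left(- \frac{1}{2}\right) 58 = -29$)
$D{\left(Z \right)} = - 29 Z^{2}$
$\frac{-245429 + D{\left(-248 \right)}}{Q{\left(75 \right)} - 379537} = \frac{-245429 - 29 \left(-248\right)^{2}}{\left(-437 + 2 \cdot 75^{2}\right) - 379537} = \frac{-245429 - 1783616}{\left(-437 + 2 \cdot 5625\right) - 379537} = \frac{-245429 - 1783616}{\left(-437 + 11250\right) - 379537} = - \frac{2029045}{10813 - 379537} = - \frac{2029045}{-368724} = \left(-2029045\right) \left(- \frac{1}{368724}\right) = \frac{2029045}{368724}$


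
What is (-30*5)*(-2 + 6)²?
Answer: -2400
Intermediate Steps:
(-30*5)*(-2 + 6)² = -150*4² = -150*16 = -2400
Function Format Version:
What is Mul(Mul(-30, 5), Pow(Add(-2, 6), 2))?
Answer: -2400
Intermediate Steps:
Mul(Mul(-30, 5), Pow(Add(-2, 6), 2)) = Mul(-150, Pow(4, 2)) = Mul(-150, 16) = -2400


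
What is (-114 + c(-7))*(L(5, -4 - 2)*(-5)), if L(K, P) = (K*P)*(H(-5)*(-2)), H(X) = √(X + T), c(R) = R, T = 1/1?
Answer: 72600*I ≈ 72600.0*I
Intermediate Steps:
T = 1
H(X) = √(1 + X) (H(X) = √(X + 1) = √(1 + X))
L(K, P) = -4*I*K*P (L(K, P) = (K*P)*(√(1 - 5)*(-2)) = (K*P)*(√(-4)*(-2)) = (K*P)*((2*I)*(-2)) = (K*P)*(-4*I) = -4*I*K*P)
(-114 + c(-7))*(L(5, -4 - 2)*(-5)) = (-114 - 7)*(-4*I*5*(-4 - 2)*(-5)) = -121*(-4*I*5*(-6))*(-5) = -121*120*I*(-5) = -(-72600)*I = 72600*I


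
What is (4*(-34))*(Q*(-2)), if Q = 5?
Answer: 1360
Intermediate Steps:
(4*(-34))*(Q*(-2)) = (4*(-34))*(5*(-2)) = -136*(-10) = 1360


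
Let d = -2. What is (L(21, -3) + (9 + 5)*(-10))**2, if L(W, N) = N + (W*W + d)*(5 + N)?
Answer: 540225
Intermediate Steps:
L(W, N) = N + (-2 + W**2)*(5 + N) (L(W, N) = N + (W*W - 2)*(5 + N) = N + (W**2 - 2)*(5 + N) = N + (-2 + W**2)*(5 + N))
(L(21, -3) + (9 + 5)*(-10))**2 = ((-10 - 1*(-3) + 5*21**2 - 3*21**2) + (9 + 5)*(-10))**2 = ((-10 + 3 + 5*441 - 3*441) + 14*(-10))**2 = ((-10 + 3 + 2205 - 1323) - 140)**2 = (875 - 140)**2 = 735**2 = 540225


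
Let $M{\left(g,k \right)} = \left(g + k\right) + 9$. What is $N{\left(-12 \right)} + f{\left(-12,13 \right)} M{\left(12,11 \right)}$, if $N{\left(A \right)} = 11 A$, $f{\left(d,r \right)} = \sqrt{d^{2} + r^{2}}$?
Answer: $-132 + 32 \sqrt{313} \approx 434.14$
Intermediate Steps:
$M{\left(g,k \right)} = 9 + g + k$
$N{\left(-12 \right)} + f{\left(-12,13 \right)} M{\left(12,11 \right)} = 11 \left(-12\right) + \sqrt{\left(-12\right)^{2} + 13^{2}} \left(9 + 12 + 11\right) = -132 + \sqrt{144 + 169} \cdot 32 = -132 + \sqrt{313} \cdot 32 = -132 + 32 \sqrt{313}$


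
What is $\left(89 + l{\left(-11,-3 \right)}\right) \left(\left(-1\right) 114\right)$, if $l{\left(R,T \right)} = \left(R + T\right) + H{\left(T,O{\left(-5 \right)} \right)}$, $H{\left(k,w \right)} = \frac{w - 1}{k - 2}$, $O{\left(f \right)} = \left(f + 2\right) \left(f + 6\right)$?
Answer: $- \frac{43206}{5} \approx -8641.2$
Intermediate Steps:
$O{\left(f \right)} = \left(2 + f\right) \left(6 + f\right)$
$H{\left(k,w \right)} = \frac{-1 + w}{-2 + k}$
$l{\left(R,T \right)} = R + T - \frac{4}{-2 + T}$ ($l{\left(R,T \right)} = \left(R + T\right) + \frac{-1 + \left(12 + \left(-5\right)^{2} + 8 \left(-5\right)\right)}{-2 + T} = \left(R + T\right) + \frac{-1 + \left(12 + 25 - 40\right)}{-2 + T} = \left(R + T\right) + \frac{-1 - 3}{-2 + T} = \left(R + T\right) + \frac{1}{-2 + T} \left(-4\right) = \left(R + T\right) - \frac{4}{-2 + T} = R + T - \frac{4}{-2 + T}$)
$\left(89 + l{\left(-11,-3 \right)}\right) \left(\left(-1\right) 114\right) = \left(89 + \frac{-4 + \left(-2 - 3\right) \left(-11 - 3\right)}{-2 - 3}\right) \left(\left(-1\right) 114\right) = \left(89 + \frac{-4 - -70}{-5}\right) \left(-114\right) = \left(89 - \frac{-4 + 70}{5}\right) \left(-114\right) = \left(89 - \frac{66}{5}\right) \left(-114\right) = \frac{379}{5} \left(-114\right) = - \frac{43206}{5}$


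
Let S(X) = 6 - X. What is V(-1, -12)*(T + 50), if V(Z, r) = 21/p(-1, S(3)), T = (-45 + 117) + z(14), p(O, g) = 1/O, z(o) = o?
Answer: -2856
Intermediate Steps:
T = 86 (T = (-45 + 117) + 14 = 72 + 14 = 86)
V(Z, r) = -21 (V(Z, r) = 21/(1/(-1)) = 21/(-1) = 21*(-1) = -21)
V(-1, -12)*(T + 50) = -21*(86 + 50) = -21*136 = -2856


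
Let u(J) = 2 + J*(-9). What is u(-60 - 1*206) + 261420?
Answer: 263816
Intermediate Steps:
u(J) = 2 - 9*J
u(-60 - 1*206) + 261420 = (2 - 9*(-60 - 1*206)) + 261420 = (2 - 9*(-60 - 206)) + 261420 = (2 - 9*(-266)) + 261420 = (2 + 2394) + 261420 = 2396 + 261420 = 263816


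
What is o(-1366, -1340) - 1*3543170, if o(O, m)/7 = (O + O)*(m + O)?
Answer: 48206374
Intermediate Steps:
o(O, m) = 14*O*(O + m) (o(O, m) = 7*((O + O)*(m + O)) = 7*((2*O)*(O + m)) = 7*(2*O*(O + m)) = 14*O*(O + m))
o(-1366, -1340) - 1*3543170 = 14*(-1366)*(-1366 - 1340) - 1*3543170 = 14*(-1366)*(-2706) - 3543170 = 51749544 - 3543170 = 48206374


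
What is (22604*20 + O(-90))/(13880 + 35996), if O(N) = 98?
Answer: 226089/24938 ≈ 9.0660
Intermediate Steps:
(22604*20 + O(-90))/(13880 + 35996) = (22604*20 + 98)/(13880 + 35996) = (452080 + 98)/49876 = 452178*(1/49876) = 226089/24938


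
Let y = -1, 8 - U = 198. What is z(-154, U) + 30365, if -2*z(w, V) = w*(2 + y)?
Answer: 30442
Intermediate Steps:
U = -190 (U = 8 - 1*198 = 8 - 198 = -190)
z(w, V) = -w/2 (z(w, V) = -w*(2 - 1)/2 = -w/2)
z(-154, U) + 30365 = -½*(-154) + 30365 = 77 + 30365 = 30442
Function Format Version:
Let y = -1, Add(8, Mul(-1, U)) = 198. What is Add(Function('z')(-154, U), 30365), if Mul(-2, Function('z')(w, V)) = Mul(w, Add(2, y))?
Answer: 30442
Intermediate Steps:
U = -190 (U = Add(8, Mul(-1, 198)) = Add(8, -198) = -190)
Function('z')(w, V) = Mul(Rational(-1, 2), w) (Function('z')(w, V) = Mul(Rational(-1, 2), Mul(w, Add(2, -1))) = Mul(Rational(-1, 2), Mul(w, 1)) = Mul(Rational(-1, 2), w))
Add(Function('z')(-154, U), 30365) = Add(Mul(Rational(-1, 2), -154), 30365) = Add(77, 30365) = 30442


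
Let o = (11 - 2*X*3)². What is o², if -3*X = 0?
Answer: 14641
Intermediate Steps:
X = 0 (X = -⅓*0 = 0)
o = 121 (o = (11 - 2*0*3)² = (11 + 0*3)² = (11 + 0)² = 11² = 121)
o² = 121² = 14641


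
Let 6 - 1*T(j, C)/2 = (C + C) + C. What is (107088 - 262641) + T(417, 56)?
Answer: -155877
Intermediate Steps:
T(j, C) = 12 - 6*C (T(j, C) = 12 - 2*((C + C) + C) = 12 - 2*(2*C + C) = 12 - 6*C)
(107088 - 262641) + T(417, 56) = (107088 - 262641) + (12 - 6*56) = -155553 + (12 - 336) = -155553 - 324 = -155877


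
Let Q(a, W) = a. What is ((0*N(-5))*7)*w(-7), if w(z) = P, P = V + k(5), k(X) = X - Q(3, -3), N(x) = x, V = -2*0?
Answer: 0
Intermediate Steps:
V = 0
k(X) = -3 + X (k(X) = X - 1*3 = X - 3 = -3 + X)
P = 2 (P = 0 + (-3 + 5) = 0 + 2 = 2)
w(z) = 2
((0*N(-5))*7)*w(-7) = ((0*(-5))*7)*2 = (0*7)*2 = 0*2 = 0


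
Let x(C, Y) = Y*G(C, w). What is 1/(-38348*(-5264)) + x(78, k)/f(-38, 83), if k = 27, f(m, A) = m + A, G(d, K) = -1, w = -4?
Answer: -605591611/1009319360 ≈ -0.60000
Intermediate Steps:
f(m, A) = A + m
x(C, Y) = -Y (x(C, Y) = Y*(-1) = -Y)
1/(-38348*(-5264)) + x(78, k)/f(-38, 83) = 1/(-38348*(-5264)) + (-1*27)/(83 - 38) = -1/38348*(-1/5264) - 27/45 = 1/201863872 - 27*1/45 = 1/201863872 - ⅗ = -605591611/1009319360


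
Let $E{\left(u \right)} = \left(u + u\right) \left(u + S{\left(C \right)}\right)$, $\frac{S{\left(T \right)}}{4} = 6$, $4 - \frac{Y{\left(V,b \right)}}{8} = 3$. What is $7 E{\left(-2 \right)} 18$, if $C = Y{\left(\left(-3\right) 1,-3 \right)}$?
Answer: $-11088$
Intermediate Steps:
$Y{\left(V,b \right)} = 8$ ($Y{\left(V,b \right)} = 32 - 24 = 8$)
$C = 8$
$S{\left(T \right)} = 24$ ($S{\left(T \right)} = 4 \cdot 6 = 24$)
$E{\left(u \right)} = 2 u \left(24 + u\right)$ ($E{\left(u \right)} = \left(u + u\right) \left(u + 24\right) = 2 u \left(24 + u\right)$)
$7 E{\left(-2 \right)} 18 = 7 \cdot 2 \left(-2\right) \left(24 - 2\right) 18 = 7 \cdot 2 \left(-2\right) 22 \cdot 18 = 7 \left(-88\right) 18 = \left(-616\right) 18 = -11088$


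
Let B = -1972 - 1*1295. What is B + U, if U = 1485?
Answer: -1782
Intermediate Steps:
B = -3267 (B = -1972 - 1295 = -3267)
B + U = -3267 + 1485 = -1782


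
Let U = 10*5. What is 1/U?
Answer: 1/50 ≈ 0.020000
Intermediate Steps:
U = 50
1/U = 1/50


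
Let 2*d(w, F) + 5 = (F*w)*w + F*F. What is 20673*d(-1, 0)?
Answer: -103365/2 ≈ -51683.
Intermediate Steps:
d(w, F) = -5/2 + F²/2 + F*w²/2 (d(w, F) = -5/2 + ((F*w)*w + F*F)/2 = -5/2 + (F*w² + F²)/2 = -5/2 + (F² + F*w²)/2 = -5/2 + (F²/2 + F*w²/2) = -5/2 + F²/2 + F*w²/2)
20673*d(-1, 0) = 20673*(-5/2 + (½)*0² + (½)*0*(-1)²) = 20673*(-5/2 + (½)*0 + (½)*0*1) = 20673*(-5/2 + 0 + 0) = 20673*(-5/2) = -103365/2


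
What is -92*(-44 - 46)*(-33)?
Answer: -273240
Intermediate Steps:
-92*(-44 - 46)*(-33) = -92*(-90)*(-33) = 8280*(-33) = -273240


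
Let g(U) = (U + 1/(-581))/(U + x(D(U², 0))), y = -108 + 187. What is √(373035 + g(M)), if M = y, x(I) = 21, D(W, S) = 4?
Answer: 11*√104068044878/5810 ≈ 610.77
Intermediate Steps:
y = 79
M = 79
g(U) = (-1/581 + U)/(21 + U) (g(U) = (U + 1/(-581))/(U + 21) = (U - 1/581)/(21 + U) = (-1/581 + U)/(21 + U))
√(373035 + g(M)) = √(373035 + (-1/581 + 79)/(21 + 79)) = √(373035 + (45898/581)/100) = √(373035 + (1/100)*(45898/581)) = √(373035 + 22949/29050) = √(10836689699/29050) = 11*√104068044878/5810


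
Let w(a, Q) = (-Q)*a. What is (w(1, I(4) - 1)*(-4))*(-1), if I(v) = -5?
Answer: 24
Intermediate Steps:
w(a, Q) = -Q*a
(w(1, I(4) - 1)*(-4))*(-1) = (-1*(-5 - 1)*1*(-4))*(-1) = (-1*(-6)*1*(-4))*(-1) = (6*(-4))*(-1) = -24*(-1) = 24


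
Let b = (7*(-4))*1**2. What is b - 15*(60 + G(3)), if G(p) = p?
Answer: -973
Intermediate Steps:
b = -28 (b = -28*1 = -28)
b - 15*(60 + G(3)) = -28 - 15*(60 + 3) = -28 - 15*63 = -28 - 945 = -973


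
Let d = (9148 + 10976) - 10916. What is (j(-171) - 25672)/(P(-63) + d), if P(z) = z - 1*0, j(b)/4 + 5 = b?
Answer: -26376/9145 ≈ -2.8842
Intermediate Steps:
j(b) = -20 + 4*b
P(z) = z (P(z) = z + 0 = z)
d = 9208 (d = 20124 - 10916 = 9208)
(j(-171) - 25672)/(P(-63) + d) = ((-20 + 4*(-171)) - 25672)/(-63 + 9208) = ((-20 - 684) - 25672)/9145 = (-704 - 25672)*(1/9145) = -26376*1/9145 = -26376/9145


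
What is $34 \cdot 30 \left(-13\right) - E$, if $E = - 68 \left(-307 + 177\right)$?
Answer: $-22100$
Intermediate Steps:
$E = 8840$ ($E = \left(-68\right) \left(-130\right) = 8840$)
$34 \cdot 30 \left(-13\right) - E = 34 \cdot 30 \left(-13\right) - 8840 = 1020 \left(-13\right) - 8840 = -13260 - 8840 = -22100$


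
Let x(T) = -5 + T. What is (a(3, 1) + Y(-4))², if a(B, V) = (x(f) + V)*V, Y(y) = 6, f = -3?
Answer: 1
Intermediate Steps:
a(B, V) = V*(-8 + V) (a(B, V) = ((-5 - 3) + V)*V = (-8 + V)*V = V*(-8 + V))
(a(3, 1) + Y(-4))² = (1*(-8 + 1) + 6)² = (1*(-7) + 6)² = (-7 + 6)² = (-1)² = 1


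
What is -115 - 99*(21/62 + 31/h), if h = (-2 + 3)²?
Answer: -199487/62 ≈ -3217.5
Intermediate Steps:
h = 1 (h = 1² = 1)
-115 - 99*(21/62 + 31/h) = -115 - 99*(21/62 + 31/1) = -115 - 99*(21*(1/62) + 31*1) = -115 - 99*(21/62 + 31) = -115 - 99*1943/62 = -115 - 192357/62 = -199487/62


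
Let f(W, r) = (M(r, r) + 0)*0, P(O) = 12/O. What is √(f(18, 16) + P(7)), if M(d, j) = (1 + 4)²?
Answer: 2*√21/7 ≈ 1.3093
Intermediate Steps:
M(d, j) = 25 (M(d, j) = 5² = 25)
f(W, r) = 0 (f(W, r) = (25 + 0)*0 = 25*0 = 0)
√(f(18, 16) + P(7)) = √(0 + 12/7) = √(12/7) = 2*√21/7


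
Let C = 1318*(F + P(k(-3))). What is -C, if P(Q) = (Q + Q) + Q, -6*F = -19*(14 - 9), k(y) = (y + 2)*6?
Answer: 8567/3 ≈ 2855.7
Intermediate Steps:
k(y) = 12 + 6*y (k(y) = (2 + y)*6 = 12 + 6*y)
F = 95/6 (F = -(-19)*(14 - 9)/6 = -(-19)*5/6 = -⅙*(-95) = 95/6 ≈ 15.833)
P(Q) = 3*Q (P(Q) = 2*Q + Q = 3*Q)
C = -8567/3 (C = 1318*(95/6 + 3*(12 + 6*(-3))) = 1318*(95/6 + 3*(12 - 18)) = 1318*(95/6 + 3*(-6)) = 1318*(95/6 - 18) = 1318*(-13/6) = -8567/3 ≈ -2855.7)
-C = -1*(-8567/3) = 8567/3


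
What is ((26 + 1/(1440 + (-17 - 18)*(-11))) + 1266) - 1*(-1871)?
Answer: 5772476/1825 ≈ 3163.0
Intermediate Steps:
((26 + 1/(1440 + (-17 - 18)*(-11))) + 1266) - 1*(-1871) = ((26 + 1/(1440 - 35*(-11))) + 1266) + 1871 = ((26 + 1/(1440 + 385)) + 1266) + 1871 = ((26 + 1/1825) + 1266) + 1871 = (47451/1825 + 1266) + 1871 = 2357901/1825 + 1871 = 5772476/1825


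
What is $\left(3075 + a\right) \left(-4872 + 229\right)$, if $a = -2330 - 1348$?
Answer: $2799729$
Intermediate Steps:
$a = -3678$
$\left(3075 + a\right) \left(-4872 + 229\right) = \left(3075 - 3678\right) \left(-4872 + 229\right) = \left(-603\right) \left(-4643\right) = 2799729$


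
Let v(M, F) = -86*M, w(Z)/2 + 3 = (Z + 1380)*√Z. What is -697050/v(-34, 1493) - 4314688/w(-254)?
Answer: (-392439150*√254 + 3152991353*I)/(1462*(3*I + 1126*√254)) ≈ -238.37 + 120.22*I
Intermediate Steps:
w(Z) = -6 + 2*√Z*(1380 + Z) (w(Z) = -6 + 2*((Z + 1380)*√Z) = -6 + 2*((1380 + Z)*√Z) = -6 + 2*(√Z*(1380 + Z)) = -6 + 2*√Z*(1380 + Z))
-697050/v(-34, 1493) - 4314688/w(-254) = -697050/((-86*(-34))) - 4314688/(-6 + 2*(-254)^(3/2) + 2760*√(-254)) = -697050/2924 - 4314688/(-6 + 2*(-254*I*√254) + 2760*(I*√254)) = -697050*1/2924 - 4314688/(-6 - 508*I*√254 + 2760*I*√254) = -348525/1462 - 4314688/(-6 + 2252*I*√254)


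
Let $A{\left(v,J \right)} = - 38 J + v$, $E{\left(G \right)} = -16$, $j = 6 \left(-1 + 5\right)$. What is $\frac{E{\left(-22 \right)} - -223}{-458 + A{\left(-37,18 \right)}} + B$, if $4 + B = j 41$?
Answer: $\frac{128357}{131} \approx 979.82$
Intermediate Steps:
$j = 24$ ($j = 6 \cdot 4 = 24$)
$A{\left(v,J \right)} = v - 38 J$
$B = 980$ ($B = -4 + 24 \cdot 41 = -4 + 984 = 980$)
$\frac{E{\left(-22 \right)} - -223}{-458 + A{\left(-37,18 \right)}} + B = \frac{-16 - -223}{-458 - 721} + 980 = \frac{-16 + 223}{-458 - 721} + 980 = \frac{1}{-458 - 721} \cdot 207 + 980 = \frac{1}{-1179} \cdot 207 + 980 = \left(- \frac{1}{1179}\right) 207 + 980 = - \frac{23}{131} + 980 = \frac{128357}{131}$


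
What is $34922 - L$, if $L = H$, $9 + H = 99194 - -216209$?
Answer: $-280472$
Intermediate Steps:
$H = 315394$ ($H = -9 + \left(99194 - -216209\right) = -9 + \left(99194 + 216209\right) = -9 + 315403 = 315394$)
$L = 315394$
$34922 - L = 34922 - 315394 = -280472$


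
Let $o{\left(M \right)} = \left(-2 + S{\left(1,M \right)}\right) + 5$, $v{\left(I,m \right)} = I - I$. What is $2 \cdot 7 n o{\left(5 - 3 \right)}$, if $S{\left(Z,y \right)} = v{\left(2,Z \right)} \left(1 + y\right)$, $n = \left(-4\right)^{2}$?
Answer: $672$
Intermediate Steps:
$v{\left(I,m \right)} = 0$
$n = 16$
$S{\left(Z,y \right)} = 0$ ($S{\left(Z,y \right)} = 0 \left(1 + y\right) = 0$)
$o{\left(M \right)} = 3$ ($o{\left(M \right)} = \left(-2 + 0\right) + 5 = -2 + 5 = 3$)
$2 \cdot 7 n o{\left(5 - 3 \right)} = 2 \cdot 7 \cdot 16 \cdot 3 = 14 \cdot 16 \cdot 3 = 224 \cdot 3 = 672$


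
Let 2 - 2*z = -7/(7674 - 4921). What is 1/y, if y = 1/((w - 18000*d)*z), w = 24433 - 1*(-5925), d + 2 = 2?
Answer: 83681827/2753 ≈ 30397.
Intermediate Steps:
d = 0 (d = -2 + 2 = 0)
w = 30358 (w = 24433 + 5925 = 30358)
z = 5513/5506 (z = 1 - (-7)/(2*(7674 - 4921)) = 1 - (-7)/(2*2753) = 1 - (-7)/5506 = 1 - ½*(-7/2753) = 1 + 7/5506 = 5513/5506 ≈ 1.0013)
y = 2753/83681827 (y = 1/((30358 - 18000*0)*(5513/5506)) = (5506/5513)/(30358 + 0) = (5506/5513)/30358 = (1/30358)*(5506/5513) = 2753/83681827 ≈ 3.2898e-5)
1/y = 1/(2753/83681827) = 83681827/2753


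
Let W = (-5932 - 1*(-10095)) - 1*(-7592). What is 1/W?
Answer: 1/11755 ≈ 8.5070e-5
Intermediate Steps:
W = 11755 (W = (-5932 + 10095) + 7592 = 4163 + 7592 = 11755)
1/W = 1/11755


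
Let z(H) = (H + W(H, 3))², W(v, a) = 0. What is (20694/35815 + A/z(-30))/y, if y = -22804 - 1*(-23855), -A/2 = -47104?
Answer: 169634206/1693870425 ≈ 0.10015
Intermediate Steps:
A = 94208 (A = -2*(-47104) = 94208)
z(H) = H² (z(H) = (H + 0)² = H²)
y = 1051 (y = -22804 + 23855 = 1051)
(20694/35815 + A/z(-30))/y = (20694/35815 + 94208/((-30)²))/1051 = (20694*(1/35815) + 94208/900)*(1/1051) = (20694/35815 + 94208*(1/900))*(1/1051) = (20694/35815 + 23552/225)*(1/1051) = (169634206/1611675)*(1/1051) = 169634206/1693870425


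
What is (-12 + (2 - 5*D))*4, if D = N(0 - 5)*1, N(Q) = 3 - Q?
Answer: -200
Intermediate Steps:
D = 8 (D = (3 - (0 - 5))*1 = (3 - 1*(-5))*1 = (3 + 5)*1 = 8*1 = 8)
(-12 + (2 - 5*D))*4 = (-12 + (2 - 5*8))*4 = (-12 + (2 - 40))*4 = (-12 - 38)*4 = -50*4 = -200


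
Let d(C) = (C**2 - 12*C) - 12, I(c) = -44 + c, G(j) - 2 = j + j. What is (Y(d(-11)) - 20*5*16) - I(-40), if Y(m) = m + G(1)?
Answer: -1271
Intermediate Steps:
G(j) = 2 + 2*j (G(j) = 2 + (j + j) = 2 + 2*j)
d(C) = -12 + C**2 - 12*C
Y(m) = 4 + m (Y(m) = m + (2 + 2*1) = m + (2 + 2) = m + 4 = 4 + m)
(Y(d(-11)) - 20*5*16) - I(-40) = ((4 + (-12 + (-11)**2 - 12*(-11))) - 20*5*16) - (-44 - 40) = ((4 + (-12 + 121 + 132)) - 100*16) - 1*(-84) = ((4 + 241) - 1600) + 84 = (245 - 1600) + 84 = -1355 + 84 = -1271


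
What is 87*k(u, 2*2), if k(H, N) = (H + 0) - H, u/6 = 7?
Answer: 0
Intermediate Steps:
u = 42 (u = 6*7 = 42)
k(H, N) = 0 (k(H, N) = H - H = 0)
87*k(u, 2*2) = 87*0 = 0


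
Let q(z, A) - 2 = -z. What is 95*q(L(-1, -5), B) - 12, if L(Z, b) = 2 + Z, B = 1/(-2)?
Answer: 83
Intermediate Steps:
B = -1/2 ≈ -0.50000
q(z, A) = 2 - z
95*q(L(-1, -5), B) - 12 = 95*(2 - (2 - 1)) - 12 = 95*(2 - 1*1) - 12 = 95*(2 - 1) - 12 = 95*1 - 12 = 95 - 12 = 83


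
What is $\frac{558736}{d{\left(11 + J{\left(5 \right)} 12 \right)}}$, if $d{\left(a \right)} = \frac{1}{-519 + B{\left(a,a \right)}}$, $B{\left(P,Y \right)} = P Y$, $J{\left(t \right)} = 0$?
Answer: $-222376928$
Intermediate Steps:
$d{\left(a \right)} = \frac{1}{-519 + a^{2}}$ ($d{\left(a \right)} = \frac{1}{-519 + a a} = \frac{1}{-519 + a^{2}}$)
$\frac{558736}{d{\left(11 + J{\left(5 \right)} 12 \right)}} = \frac{558736}{\frac{1}{-519 + \left(11 + 0 \cdot 12\right)^{2}}} = \frac{558736}{\frac{1}{-519 + \left(11 + 0\right)^{2}}} = \frac{558736}{\frac{1}{-519 + 11^{2}}} = \frac{558736}{\frac{1}{-519 + 121}} = \frac{558736}{\frac{1}{-398}} = \frac{558736}{- \frac{1}{398}} = 558736 \left(-398\right) = -222376928$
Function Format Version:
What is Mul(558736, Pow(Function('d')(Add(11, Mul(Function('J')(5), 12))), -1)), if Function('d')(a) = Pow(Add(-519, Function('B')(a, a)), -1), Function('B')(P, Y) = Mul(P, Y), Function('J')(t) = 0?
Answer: -222376928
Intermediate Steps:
Function('d')(a) = Pow(Add(-519, Pow(a, 2)), -1) (Function('d')(a) = Pow(Add(-519, Mul(a, a)), -1) = Pow(Add(-519, Pow(a, 2)), -1))
Mul(558736, Pow(Function('d')(Add(11, Mul(Function('J')(5), 12))), -1)) = Mul(558736, Pow(Pow(Add(-519, Pow(Add(11, Mul(0, 12)), 2)), -1), -1)) = Mul(558736, Pow(Pow(Add(-519, Pow(Add(11, 0), 2)), -1), -1)) = Mul(558736, Pow(Pow(Add(-519, Pow(11, 2)), -1), -1)) = Mul(558736, Pow(Pow(Add(-519, 121), -1), -1)) = Mul(558736, Pow(Pow(-398, -1), -1)) = Mul(558736, Pow(Rational(-1, 398), -1)) = Mul(558736, -398) = -222376928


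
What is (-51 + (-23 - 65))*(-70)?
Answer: 9730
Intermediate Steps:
(-51 + (-23 - 65))*(-70) = (-51 - 88)*(-70) = -139*(-70) = 9730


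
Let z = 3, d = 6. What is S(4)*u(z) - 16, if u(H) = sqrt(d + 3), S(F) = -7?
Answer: -37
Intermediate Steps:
u(H) = 3 (u(H) = sqrt(6 + 3) = sqrt(9) = 3)
S(4)*u(z) - 16 = -7*3 - 16 = -21 - 16 = -37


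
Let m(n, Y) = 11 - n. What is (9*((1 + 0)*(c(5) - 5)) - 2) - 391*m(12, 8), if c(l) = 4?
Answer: 380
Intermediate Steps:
(9*((1 + 0)*(c(5) - 5)) - 2) - 391*m(12, 8) = (9*((1 + 0)*(4 - 5)) - 2) - 391*(11 - 1*12) = (9*(1*(-1)) - 2) - 391*(11 - 12) = (9*(-1) - 2) - 391*(-1) = (-9 - 2) + 391 = -11 + 391 = 380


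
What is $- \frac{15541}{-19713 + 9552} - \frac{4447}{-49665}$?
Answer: $\frac{272343244}{168215355} \approx 1.619$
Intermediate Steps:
$- \frac{15541}{-19713 + 9552} - \frac{4447}{-49665} = - \frac{15541}{-10161} - - \frac{4447}{49665} = \left(-15541\right) \left(- \frac{1}{10161}\right) + \frac{4447}{49665} = \frac{15541}{10161} + \frac{4447}{49665} = \frac{272343244}{168215355}$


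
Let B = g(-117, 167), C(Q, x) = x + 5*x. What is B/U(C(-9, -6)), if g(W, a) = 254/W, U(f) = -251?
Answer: 254/29367 ≈ 0.0086492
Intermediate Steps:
C(Q, x) = 6*x
B = -254/117 (B = 254/(-117) = 254*(-1/117) = -254/117 ≈ -2.1709)
B/U(C(-9, -6)) = -254/117/(-251) = -254/117*(-1/251) = 254/29367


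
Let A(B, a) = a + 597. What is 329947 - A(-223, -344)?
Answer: 329694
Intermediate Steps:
A(B, a) = 597 + a
329947 - A(-223, -344) = 329947 - (597 - 344) = 329947 - 1*253 = 329947 - 253 = 329694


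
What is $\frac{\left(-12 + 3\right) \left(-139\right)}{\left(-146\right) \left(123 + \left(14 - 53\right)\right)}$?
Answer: $- \frac{417}{4088} \approx -0.10201$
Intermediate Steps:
$\frac{\left(-12 + 3\right) \left(-139\right)}{\left(-146\right) \left(123 + \left(14 - 53\right)\right)} = \frac{\left(-9\right) \left(-139\right)}{\left(-146\right) \left(123 + \left(14 - 53\right)\right)} = \frac{1251}{\left(-146\right) \left(123 - 39\right)} = \frac{1251}{\left(-146\right) 84} = \frac{1251}{-12264} = 1251 \left(- \frac{1}{12264}\right) = - \frac{417}{4088}$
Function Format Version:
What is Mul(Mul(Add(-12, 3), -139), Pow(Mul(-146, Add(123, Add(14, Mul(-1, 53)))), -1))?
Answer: Rational(-417, 4088) ≈ -0.10201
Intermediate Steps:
Mul(Mul(Add(-12, 3), -139), Pow(Mul(-146, Add(123, Add(14, Mul(-1, 53)))), -1)) = Mul(Mul(-9, -139), Pow(Mul(-146, Add(123, Add(14, -53))), -1)) = Mul(1251, Pow(Mul(-146, Add(123, -39)), -1)) = Mul(1251, Pow(Mul(-146, 84), -1)) = Mul(1251, Pow(-12264, -1)) = Mul(1251, Rational(-1, 12264)) = Rational(-417, 4088)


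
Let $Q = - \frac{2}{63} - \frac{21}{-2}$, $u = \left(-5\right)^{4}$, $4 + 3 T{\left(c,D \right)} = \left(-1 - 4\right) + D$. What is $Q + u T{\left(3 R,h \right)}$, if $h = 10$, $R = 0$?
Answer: $\frac{27569}{126} \approx 218.8$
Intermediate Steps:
$T{\left(c,D \right)} = -3 + \frac{D}{3}$ ($T{\left(c,D \right)} = - \frac{4}{3} + \frac{\left(-1 - 4\right) + D}{3} = - \frac{4}{3} + \frac{-5 + D}{3} = - \frac{4}{3} + \left(- \frac{5}{3} + \frac{D}{3}\right) = -3 + \frac{D}{3}$)
$u = 625$
$Q = \frac{1319}{126}$ ($Q = \left(-2\right) \frac{1}{63} - - \frac{21}{2} = - \frac{2}{63} + \frac{21}{2} = \frac{1319}{126} \approx 10.468$)
$Q + u T{\left(3 R,h \right)} = \frac{1319}{126} + 625 \left(-3 + \frac{1}{3} \cdot 10\right) = \frac{1319}{126} + 625 \left(-3 + \frac{10}{3}\right) = \frac{1319}{126} + 625 \cdot \frac{1}{3} = \frac{1319}{126} + \frac{625}{3} = \frac{27569}{126}$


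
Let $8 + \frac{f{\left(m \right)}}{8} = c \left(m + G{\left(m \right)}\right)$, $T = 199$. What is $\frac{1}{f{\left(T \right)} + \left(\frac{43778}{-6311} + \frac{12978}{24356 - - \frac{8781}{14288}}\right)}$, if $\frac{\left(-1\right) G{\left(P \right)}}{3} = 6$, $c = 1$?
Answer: $\frac{2196274127099}{3025578574541118} \approx 0.0007259$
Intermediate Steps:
$G{\left(P \right)} = -18$ ($G{\left(P \right)} = \left(-3\right) 6 = -18$)
$f{\left(m \right)} = -208 + 8 m$ ($f{\left(m \right)} = -64 + 8 \cdot 1 \left(m - 18\right) = -64 + 8 \cdot 1 \left(-18 + m\right) = -64 + 8 \left(-18 + m\right) = -64 + \left(-144 + 8 m\right) = -208 + 8 m$)
$\frac{1}{f{\left(T \right)} + \left(\frac{43778}{-6311} + \frac{12978}{24356 - - \frac{8781}{14288}}\right)} = \frac{1}{\left(-208 + 8 \cdot 199\right) + \left(\frac{43778}{-6311} + \frac{12978}{24356 - - \frac{8781}{14288}}\right)} = \frac{1}{\left(-208 + 1592\right) + \left(43778 \left(- \frac{1}{6311}\right) + \frac{12978}{24356 - \left(-8781\right) \frac{1}{14288}}\right)} = \frac{1}{1384 - \left(\frac{43778}{6311} - \frac{12978}{24356 - - \frac{8781}{14288}}\right)} = \frac{1}{1384 - \left(\frac{43778}{6311} - \frac{12978}{24356 + \frac{8781}{14288}}\right)} = \frac{1}{1384 - \left(\frac{43778}{6311} - \frac{12978}{\frac{348007309}{14288}}\right)} = \frac{1}{1384 + \left(- \frac{43778}{6311} + 12978 \cdot \frac{14288}{348007309}\right)} = \frac{1}{1384 + \left(- \frac{43778}{6311} + \frac{185429664}{348007309}\right)} = \frac{1}{1384 - \frac{14064817363898}{2196274127099}} = \frac{1}{\frac{3025578574541118}{2196274127099}} = \frac{2196274127099}{3025578574541118}$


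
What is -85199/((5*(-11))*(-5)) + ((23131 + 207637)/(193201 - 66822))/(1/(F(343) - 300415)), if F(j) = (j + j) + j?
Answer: -1728196562511/3159475 ≈ -5.4699e+5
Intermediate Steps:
F(j) = 3*j (F(j) = 2*j + j = 3*j)
-85199/((5*(-11))*(-5)) + ((23131 + 207637)/(193201 - 66822))/(1/(F(343) - 300415)) = -85199/((5*(-11))*(-5)) + ((23131 + 207637)/(193201 - 66822))/(1/(3*343 - 300415)) = -85199/((-55*(-5))) + (230768/126379)/(1/(1029 - 300415)) = -85199/275 + (230768*(1/126379))/(1/(-299386)) = -85199*1/275 + 230768/(126379*(-1/299386)) = -85199/275 + (230768/126379)*(-299386) = -85199/275 - 69088708448/126379 = -1728196562511/3159475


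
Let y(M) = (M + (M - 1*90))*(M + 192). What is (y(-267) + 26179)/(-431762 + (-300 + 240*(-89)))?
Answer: -3173/19714 ≈ -0.16095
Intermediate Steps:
y(M) = (-90 + 2*M)*(192 + M) (y(M) = (M + (M - 90))*(192 + M) = (M + (-90 + M))*(192 + M) = (-90 + 2*M)*(192 + M))
(y(-267) + 26179)/(-431762 + (-300 + 240*(-89))) = ((-17280 + 2*(-267)² + 294*(-267)) + 26179)/(-431762 + (-300 + 240*(-89))) = ((-17280 + 2*71289 - 78498) + 26179)/(-431762 + (-300 - 21360)) = ((-17280 + 142578 - 78498) + 26179)/(-431762 - 21660) = (46800 + 26179)/(-453422) = 72979*(-1/453422) = -3173/19714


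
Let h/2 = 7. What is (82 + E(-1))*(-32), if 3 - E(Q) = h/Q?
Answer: -3168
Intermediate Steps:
h = 14 (h = 2*7 = 14)
E(Q) = 3 - 14/Q
(82 + E(-1))*(-32) = (82 + (3 - 14/(-1)))*(-32) = (82 + (3 - 14*(-1)))*(-32) = (82 + (3 + 14))*(-32) = (82 + 17)*(-32) = 99*(-32) = -3168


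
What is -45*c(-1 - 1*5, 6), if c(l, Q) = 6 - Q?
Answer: 0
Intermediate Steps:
-45*c(-1 - 1*5, 6) = -45*(6 - 1*6) = -45*(6 - 6) = -45*0 = 0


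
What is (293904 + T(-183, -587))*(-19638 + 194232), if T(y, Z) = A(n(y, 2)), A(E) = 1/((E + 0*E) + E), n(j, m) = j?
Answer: 3130146344437/61 ≈ 5.1314e+10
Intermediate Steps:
A(E) = 1/(2*E) (A(E) = 1/((E + 0) + E) = 1/(E + E) = 1/(2*E))
T(y, Z) = 1/(2*y)
(293904 + T(-183, -587))*(-19638 + 194232) = (293904 + (½)/(-183))*(-19638 + 194232) = (293904 + (½)*(-1/183))*174594 = (293904 - 1/366)*174594 = (107568863/366)*174594 = 3130146344437/61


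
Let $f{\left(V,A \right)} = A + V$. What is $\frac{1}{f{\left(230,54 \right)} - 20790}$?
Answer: $- \frac{1}{20506} \approx -4.8766 \cdot 10^{-5}$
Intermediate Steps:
$\frac{1}{f{\left(230,54 \right)} - 20790} = \frac{1}{\left(54 + 230\right) - 20790} = \frac{1}{284 - 20790} = \frac{1}{-20506} = - \frac{1}{20506}$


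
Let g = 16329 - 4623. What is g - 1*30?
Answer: 11676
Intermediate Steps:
g = 11706
g - 1*30 = 11706 - 1*30 = 11706 - 30 = 11676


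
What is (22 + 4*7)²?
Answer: 2500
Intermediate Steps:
(22 + 4*7)² = (22 + 28)² = 50² = 2500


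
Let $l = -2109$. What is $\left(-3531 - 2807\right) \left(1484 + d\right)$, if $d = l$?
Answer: $3961250$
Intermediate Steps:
$d = -2109$
$\left(-3531 - 2807\right) \left(1484 + d\right) = \left(-3531 - 2807\right) \left(1484 - 2109\right) = \left(-6338\right) \left(-625\right) = 3961250$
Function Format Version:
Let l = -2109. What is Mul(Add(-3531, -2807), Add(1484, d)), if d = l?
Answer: 3961250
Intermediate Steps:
d = -2109
Mul(Add(-3531, -2807), Add(1484, d)) = Mul(Add(-3531, -2807), Add(1484, -2109)) = Mul(-6338, -625) = 3961250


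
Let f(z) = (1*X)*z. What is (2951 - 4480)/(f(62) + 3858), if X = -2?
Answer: -1529/3734 ≈ -0.40948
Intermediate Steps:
f(z) = -2*z (f(z) = (1*(-2))*z = -2*z)
(2951 - 4480)/(f(62) + 3858) = (2951 - 4480)/(-2*62 + 3858) = -1529/(-124 + 3858) = -1529/3734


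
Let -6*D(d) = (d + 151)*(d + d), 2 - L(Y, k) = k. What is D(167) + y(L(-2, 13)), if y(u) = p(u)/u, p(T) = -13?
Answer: -194709/11 ≈ -17701.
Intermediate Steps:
L(Y, k) = 2 - k
D(d) = -d*(151 + d)/3 (D(d) = -(d + 151)*(d + d)/6 = -(151 + d)*2*d/6 = -d*(151 + d)/3)
y(u) = -13/u
D(167) + y(L(-2, 13)) = -⅓*167*(151 + 167) - 13/(2 - 1*13) = -⅓*167*318 - 13/(2 - 13) = -17702 - 13/(-11) = -17702 - 13*(-1/11) = -17702 + 13/11 = -194709/11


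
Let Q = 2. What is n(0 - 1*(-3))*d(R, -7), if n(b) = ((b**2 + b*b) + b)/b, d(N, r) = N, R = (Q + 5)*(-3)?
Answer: -147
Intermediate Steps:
R = -21 (R = (2 + 5)*(-3) = 7*(-3) = -21)
n(b) = (b + 2*b**2)/b (n(b) = ((b**2 + b**2) + b)/b = (2*b**2 + b)/b = (b + 2*b**2)/b)
n(0 - 1*(-3))*d(R, -7) = (1 + 2*(0 - 1*(-3)))*(-21) = (1 + 2*(0 + 3))*(-21) = (1 + 2*3)*(-21) = (1 + 6)*(-21) = 7*(-21) = -147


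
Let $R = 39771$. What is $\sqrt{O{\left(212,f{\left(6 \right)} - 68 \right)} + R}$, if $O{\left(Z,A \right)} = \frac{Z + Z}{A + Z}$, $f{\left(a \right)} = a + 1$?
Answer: $\frac{\sqrt{906882595}}{151} \approx 199.43$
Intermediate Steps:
$f{\left(a \right)} = 1 + a$
$O{\left(Z,A \right)} = \frac{2 Z}{A + Z}$
$\sqrt{O{\left(212,f{\left(6 \right)} - 68 \right)} + R} = \sqrt{2 \cdot 212 \frac{1}{\left(\left(1 + 6\right) - 68\right) + 212} + 39771} = \sqrt{2 \cdot 212 \frac{1}{\left(7 - 68\right) + 212} + 39771} = \sqrt{2 \cdot 212 \frac{1}{-61 + 212} + 39771} = \sqrt{2 \cdot 212 \cdot \frac{1}{151} + 39771} = \sqrt{\frac{424}{151} + 39771} = \sqrt{\frac{6005845}{151}} = \frac{\sqrt{906882595}}{151}$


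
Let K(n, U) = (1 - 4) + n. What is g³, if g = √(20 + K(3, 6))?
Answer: 40*√5 ≈ 89.443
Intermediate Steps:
K(n, U) = -3 + n
g = 2*√5 (g = √(20 + (-3 + 3)) = √(20 + 0) = √20 = 2*√5 ≈ 4.4721)
g³ = (2*√5)³ = 40*√5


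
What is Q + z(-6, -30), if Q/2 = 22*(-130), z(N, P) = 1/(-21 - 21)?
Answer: -240241/42 ≈ -5720.0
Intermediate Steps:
z(N, P) = -1/42 (z(N, P) = 1/(-42) = -1/42)
Q = -5720 (Q = 2*(22*(-130)) = 2*(-2860) = -5720)
Q + z(-6, -30) = -5720 - 1/42 = -240241/42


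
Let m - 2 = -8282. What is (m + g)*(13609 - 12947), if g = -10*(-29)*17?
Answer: -2217700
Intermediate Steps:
m = -8280 (m = 2 - 8282 = -8280)
g = 4930 (g = 290*17 = 4930)
(m + g)*(13609 - 12947) = (-8280 + 4930)*(13609 - 12947) = -3350*662 = -2217700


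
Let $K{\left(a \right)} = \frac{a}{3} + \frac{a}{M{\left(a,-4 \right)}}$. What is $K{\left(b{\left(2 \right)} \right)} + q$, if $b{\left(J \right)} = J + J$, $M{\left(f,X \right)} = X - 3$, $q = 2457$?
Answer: $\frac{51613}{21} \approx 2457.8$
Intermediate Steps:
$M{\left(f,X \right)} = -3 + X$ ($M{\left(f,X \right)} = X - 3 = -3 + X$)
$b{\left(J \right)} = 2 J$
$K{\left(a \right)} = \frac{4 a}{21}$ ($K{\left(a \right)} = \frac{a}{3} + \frac{a}{-3 - 4} = a \frac{1}{3} + \frac{a}{-7} = \frac{a}{3} + a \left(- \frac{1}{7}\right) = \frac{a}{3} - \frac{a}{7} = \frac{4 a}{21}$)
$K{\left(b{\left(2 \right)} \right)} + q = \frac{4 \cdot 2 \cdot 2}{21} + 2457 = \frac{4}{21} \cdot 4 + 2457 = \frac{16}{21} + 2457 = \frac{51613}{21}$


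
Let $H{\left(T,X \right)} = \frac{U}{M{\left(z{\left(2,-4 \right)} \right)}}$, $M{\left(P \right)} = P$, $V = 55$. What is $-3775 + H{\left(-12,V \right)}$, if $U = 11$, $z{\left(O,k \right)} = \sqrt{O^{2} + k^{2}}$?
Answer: $-3775 + \frac{11 \sqrt{5}}{10} \approx -3772.5$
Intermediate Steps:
$H{\left(T,X \right)} = \frac{11 \sqrt{5}}{10}$ ($H{\left(T,X \right)} = \frac{11}{\sqrt{2^{2} + \left(-4\right)^{2}}} = \frac{11}{\sqrt{4 + 16}} = \frac{11}{\sqrt{20}} = \frac{11}{2 \sqrt{5}} = 11 \frac{\sqrt{5}}{10} = \frac{11 \sqrt{5}}{10}$)
$-3775 + H{\left(-12,V \right)} = -3775 + \frac{11 \sqrt{5}}{10}$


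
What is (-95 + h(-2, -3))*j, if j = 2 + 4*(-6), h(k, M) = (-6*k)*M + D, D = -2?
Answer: 2926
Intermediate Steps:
h(k, M) = -2 - 6*M*k (h(k, M) = (-6*k)*M - 2 = -6*M*k - 2 = -2 - 6*M*k)
j = -22 (j = 2 - 24 = -22)
(-95 + h(-2, -3))*j = (-95 + (-2 - 6*(-3)*(-2)))*(-22) = (-95 + (-2 - 36))*(-22) = (-95 - 38)*(-22) = -133*(-22) = 2926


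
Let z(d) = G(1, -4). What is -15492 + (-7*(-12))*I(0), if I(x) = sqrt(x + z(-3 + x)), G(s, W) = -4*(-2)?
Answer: -15492 + 168*sqrt(2) ≈ -15254.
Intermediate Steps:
G(s, W) = 8
z(d) = 8
I(x) = sqrt(8 + x) (I(x) = sqrt(x + 8) = sqrt(8 + x))
-15492 + (-7*(-12))*I(0) = -15492 + (-7*(-12))*sqrt(8 + 0) = -15492 + 84*sqrt(8) = -15492 + 84*(2*sqrt(2)) = -15492 + 168*sqrt(2)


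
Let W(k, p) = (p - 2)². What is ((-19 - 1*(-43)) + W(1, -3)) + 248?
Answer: 297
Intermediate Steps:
W(k, p) = (-2 + p)²
((-19 - 1*(-43)) + W(1, -3)) + 248 = ((-19 - 1*(-43)) + (-2 - 3)²) + 248 = ((-19 + 43) + (-5)²) + 248 = (24 + 25) + 248 = 49 + 248 = 297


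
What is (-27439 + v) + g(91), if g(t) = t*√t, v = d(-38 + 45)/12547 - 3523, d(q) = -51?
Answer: -388480265/12547 + 91*√91 ≈ -30094.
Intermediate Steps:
v = -44203132/12547 (v = -51/12547 - 3523 = -44203132/12547 ≈ -3523.0)
g(t) = t^(3/2)
(-27439 + v) + g(91) = (-27439 - 44203132/12547) + 91^(3/2) = -388480265/12547 + 91*√91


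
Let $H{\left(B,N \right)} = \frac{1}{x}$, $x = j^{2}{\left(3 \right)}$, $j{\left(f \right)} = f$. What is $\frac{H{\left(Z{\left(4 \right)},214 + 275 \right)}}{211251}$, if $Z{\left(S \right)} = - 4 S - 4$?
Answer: $\frac{1}{1901259} \approx 5.2597 \cdot 10^{-7}$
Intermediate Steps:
$Z{\left(S \right)} = -4 - 4 S$
$x = 9$ ($x = 3^{2} = 9$)
$H{\left(B,N \right)} = \frac{1}{9}$
$\frac{H{\left(Z{\left(4 \right)},214 + 275 \right)}}{211251} = \frac{1}{9 \cdot 211251} = \frac{1}{9} \cdot \frac{1}{211251} = \frac{1}{1901259}$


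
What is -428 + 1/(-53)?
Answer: -22685/53 ≈ -428.02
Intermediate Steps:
-428 + 1/(-53) = -428 - 1/53 = -22685/53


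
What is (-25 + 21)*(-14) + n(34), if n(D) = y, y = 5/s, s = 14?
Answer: 789/14 ≈ 56.357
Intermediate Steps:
y = 5/14 ≈ 0.35714
n(D) = 5/14
(-25 + 21)*(-14) + n(34) = (-25 + 21)*(-14) + 5/14 = -4*(-14) + 5/14 = 56 + 5/14 = 789/14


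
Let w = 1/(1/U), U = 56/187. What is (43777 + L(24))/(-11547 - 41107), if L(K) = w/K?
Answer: -12279452/14769447 ≈ -0.83141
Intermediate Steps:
U = 56/187 (U = 56*(1/187) = 56/187 ≈ 0.29947)
w = 56/187 (w = 1/(1/(56/187)) = 1/(187/56) = 56/187 ≈ 0.29947)
L(K) = 56/(187*K)
(43777 + L(24))/(-11547 - 41107) = (43777 + (56/187)/24)/(-11547 - 41107) = (43777 + (56/187)*(1/24))/(-52654) = (43777 + 7/561)*(-1/52654) = (24558904/561)*(-1/52654) = -12279452/14769447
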